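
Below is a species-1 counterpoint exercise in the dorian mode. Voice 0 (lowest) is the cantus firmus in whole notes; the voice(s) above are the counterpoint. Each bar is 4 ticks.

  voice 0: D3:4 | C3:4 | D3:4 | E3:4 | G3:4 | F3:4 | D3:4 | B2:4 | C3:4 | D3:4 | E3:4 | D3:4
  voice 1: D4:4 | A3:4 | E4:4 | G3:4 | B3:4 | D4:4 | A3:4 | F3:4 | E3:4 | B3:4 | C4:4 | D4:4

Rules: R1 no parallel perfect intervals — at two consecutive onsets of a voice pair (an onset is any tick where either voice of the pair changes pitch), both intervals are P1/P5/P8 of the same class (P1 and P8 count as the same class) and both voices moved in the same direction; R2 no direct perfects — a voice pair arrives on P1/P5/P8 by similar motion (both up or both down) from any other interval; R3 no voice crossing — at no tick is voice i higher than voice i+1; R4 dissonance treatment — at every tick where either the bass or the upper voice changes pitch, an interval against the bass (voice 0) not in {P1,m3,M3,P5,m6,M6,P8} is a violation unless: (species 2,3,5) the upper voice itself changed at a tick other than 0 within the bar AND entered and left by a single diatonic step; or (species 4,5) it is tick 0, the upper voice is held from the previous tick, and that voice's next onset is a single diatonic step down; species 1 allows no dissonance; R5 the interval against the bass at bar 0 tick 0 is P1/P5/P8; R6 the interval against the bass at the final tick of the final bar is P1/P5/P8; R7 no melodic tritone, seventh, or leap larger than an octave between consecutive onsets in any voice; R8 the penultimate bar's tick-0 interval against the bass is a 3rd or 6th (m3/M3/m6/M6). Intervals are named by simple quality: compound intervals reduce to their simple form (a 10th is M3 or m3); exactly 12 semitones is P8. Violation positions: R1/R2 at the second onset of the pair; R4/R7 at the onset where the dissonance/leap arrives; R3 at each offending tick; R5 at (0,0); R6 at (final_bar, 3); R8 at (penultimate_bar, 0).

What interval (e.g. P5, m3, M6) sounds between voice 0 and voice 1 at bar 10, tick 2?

m6

voice 0=E3 voice 1=C4 -> m6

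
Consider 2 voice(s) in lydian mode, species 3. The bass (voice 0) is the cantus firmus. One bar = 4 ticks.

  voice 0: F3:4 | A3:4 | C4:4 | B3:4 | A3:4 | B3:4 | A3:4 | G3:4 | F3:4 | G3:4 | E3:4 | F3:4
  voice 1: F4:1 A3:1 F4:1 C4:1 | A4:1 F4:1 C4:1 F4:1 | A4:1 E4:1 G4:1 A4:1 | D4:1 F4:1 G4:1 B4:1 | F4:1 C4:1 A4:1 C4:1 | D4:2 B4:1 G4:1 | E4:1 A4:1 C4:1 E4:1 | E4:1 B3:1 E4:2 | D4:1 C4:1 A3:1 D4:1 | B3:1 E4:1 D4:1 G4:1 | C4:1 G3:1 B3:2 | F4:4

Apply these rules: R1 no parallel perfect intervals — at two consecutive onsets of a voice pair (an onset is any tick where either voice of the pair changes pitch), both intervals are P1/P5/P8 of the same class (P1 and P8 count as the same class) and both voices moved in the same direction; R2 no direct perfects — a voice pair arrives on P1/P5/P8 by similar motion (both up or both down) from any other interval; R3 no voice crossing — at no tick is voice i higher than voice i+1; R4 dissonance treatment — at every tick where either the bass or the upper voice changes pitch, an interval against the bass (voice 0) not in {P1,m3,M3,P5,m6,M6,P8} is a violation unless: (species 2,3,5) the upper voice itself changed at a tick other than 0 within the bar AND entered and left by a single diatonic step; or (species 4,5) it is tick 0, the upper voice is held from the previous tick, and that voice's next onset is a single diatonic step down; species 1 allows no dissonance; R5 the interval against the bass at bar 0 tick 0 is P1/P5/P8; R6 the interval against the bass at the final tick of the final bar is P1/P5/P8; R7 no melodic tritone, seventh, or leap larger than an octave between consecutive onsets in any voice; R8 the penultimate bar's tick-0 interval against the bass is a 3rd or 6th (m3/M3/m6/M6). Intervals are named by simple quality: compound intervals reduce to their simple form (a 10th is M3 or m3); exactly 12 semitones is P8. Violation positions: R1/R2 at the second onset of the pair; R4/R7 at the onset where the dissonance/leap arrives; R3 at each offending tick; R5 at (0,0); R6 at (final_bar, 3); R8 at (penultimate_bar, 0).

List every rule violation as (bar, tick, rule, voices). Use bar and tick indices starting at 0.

(1, 0, R2, (0, 1))
(3, 1, R4, (0, 1))
(4, 0, R7, (1,))
(6, 0, R2, (0, 1))
(11, 0, R2, (0, 1))
(11, 0, R7, (1,))

bar 0: v0=F3 v1=F4 downbeat P8
bar 1: v0=A3 v1=A4 downbeat P8
bar 2: v0=C4 v1=A4 downbeat M6
bar 3: v0=B3 v1=D4 downbeat m3
bar 4: v0=A3 v1=F4 downbeat m6
bar 5: v0=B3 v1=D4 downbeat m3
bar 6: v0=A3 v1=E4 downbeat P5
bar 7: v0=G3 v1=E4 downbeat M6
bar 8: v0=F3 v1=D4 downbeat M6
bar 9: v0=G3 v1=B3 downbeat M3
bar 10: v0=E3 v1=C4 downbeat m6
bar 11: v0=F3 v1=F4 downbeat P8
  -> R2 @ bar 1 tick 0 v(0, 1): F3/C4 P5 -> A3/A4 P8 similar
  -> R4 @ bar 3 tick 1 v(0, 1): B3/F4 TT untreated
  -> R7 @ bar 4 tick 0 v(1,): B4->F4 leap 6st
  -> R2 @ bar 6 tick 0 v(0, 1): B3/G4 m6 -> A3/E4 P5 similar
  -> R2 @ bar 11 tick 0 v(0, 1): E3/B3 P5 -> F3/F4 P8 similar
  -> R7 @ bar 11 tick 0 v(1,): B3->F4 leap 6st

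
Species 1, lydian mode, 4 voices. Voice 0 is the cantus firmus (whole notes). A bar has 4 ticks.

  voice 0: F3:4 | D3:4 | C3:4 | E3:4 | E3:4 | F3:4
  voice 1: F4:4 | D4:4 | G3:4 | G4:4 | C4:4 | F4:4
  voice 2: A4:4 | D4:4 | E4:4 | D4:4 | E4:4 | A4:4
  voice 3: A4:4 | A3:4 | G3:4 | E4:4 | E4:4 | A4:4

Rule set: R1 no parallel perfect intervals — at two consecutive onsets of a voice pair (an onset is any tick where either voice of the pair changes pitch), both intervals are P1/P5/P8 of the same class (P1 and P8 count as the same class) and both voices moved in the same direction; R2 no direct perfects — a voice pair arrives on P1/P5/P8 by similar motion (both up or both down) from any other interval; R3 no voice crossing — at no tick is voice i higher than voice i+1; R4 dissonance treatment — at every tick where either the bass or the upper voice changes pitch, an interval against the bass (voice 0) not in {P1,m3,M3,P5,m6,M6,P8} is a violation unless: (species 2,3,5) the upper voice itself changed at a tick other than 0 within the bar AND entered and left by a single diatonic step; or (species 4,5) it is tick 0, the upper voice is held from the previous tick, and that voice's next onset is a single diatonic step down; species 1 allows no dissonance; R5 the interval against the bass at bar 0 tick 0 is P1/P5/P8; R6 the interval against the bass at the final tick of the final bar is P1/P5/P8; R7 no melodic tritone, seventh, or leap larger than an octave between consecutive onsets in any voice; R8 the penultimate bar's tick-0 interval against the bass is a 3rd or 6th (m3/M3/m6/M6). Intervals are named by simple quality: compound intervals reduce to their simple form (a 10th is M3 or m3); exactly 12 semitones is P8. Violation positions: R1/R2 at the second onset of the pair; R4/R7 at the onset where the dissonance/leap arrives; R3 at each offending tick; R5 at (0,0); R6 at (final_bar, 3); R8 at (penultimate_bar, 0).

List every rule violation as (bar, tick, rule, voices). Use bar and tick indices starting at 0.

bar 0: v0=F3 v1=F4 v2=A4 v3=A4 downbeat M3
bar 1: v0=D3 v1=D4 v2=D4 v3=A3 downbeat P5
bar 2: v0=C3 v1=G3 v2=E4 v3=G3 downbeat P5
bar 3: v0=E3 v1=G4 v2=D4 v3=E4 downbeat P8
bar 4: v0=E3 v1=C4 v2=E4 v3=E4 downbeat P8
bar 5: v0=F3 v1=F4 v2=A4 v3=A4 downbeat M3
  -> R5 @ bar 0 tick 0 v(0, 2): opens on M3
  -> R5 @ bar 0 tick 0 v(0, 3): opens on M3
  -> R1 @ bar 1 tick 0 v(0, 1): F3/F4 P8 -> D3/D4 P8 similar
  -> R2 @ bar 1 tick 0 v(0, 2): F3/A4 M3 -> D3/D4 P8 similar
  -> R2 @ bar 1 tick 0 v(0, 3): F3/A4 M3 -> D3/A3 P5 similar
  -> R2 @ bar 1 tick 0 v(1, 2): F4/A4 M3 -> D4/D4 P1 similar
  -> R3 @ bar 1 tick 0 v(2, 3): D4 above A3
  -> R3 @ bar 1 tick 1 v(2, 3): D4 above A3
  -> R3 @ bar 1 tick 2 v(2, 3): D4 above A3
  -> R3 @ bar 1 tick 3 v(2, 3): D4 above A3
  -> R1 @ bar 2 tick 0 v(0, 3): D3/A3 P5 -> C3/G3 P5 similar
  -> R2 @ bar 2 tick 0 v(0, 1): D3/D4 P8 -> C3/G3 P5 similar
  -> R2 @ bar 2 tick 0 v(1, 3): D4/A3 P4 -> G3/G3 P1 similar
  -> R3 @ bar 2 tick 0 v(2, 3): E4 above G3
  -> R3 @ bar 2 tick 1 v(2, 3): E4 above G3
  -> R3 @ bar 2 tick 2 v(2, 3): E4 above G3
  -> R3 @ bar 2 tick 3 v(2, 3): E4 above G3
  -> R2 @ bar 3 tick 0 v(0, 3): C3/G3 P5 -> E3/E4 P8 similar
  -> R3 @ bar 3 tick 0 v(1, 2): G4 above D4
  -> R4 @ bar 3 tick 0 v(0, 2): E3/D4 m7 untreated
  -> R3 @ bar 3 tick 1 v(1, 2): G4 above D4
  -> R3 @ bar 3 tick 2 v(1, 2): G4 above D4
  -> R3 @ bar 3 tick 3 v(1, 2): G4 above D4
  -> R8 @ bar 4 tick 0 v(0, 2): penult P8 not 3rd/6th
  -> R8 @ bar 4 tick 0 v(0, 3): penult P8 not 3rd/6th
  -> R1 @ bar 5 tick 0 v(2, 3): E4/E4 P1 -> A4/A4 P1 similar
  -> R2 @ bar 5 tick 0 v(0, 1): E3/C4 m6 -> F3/F4 P8 similar
  -> R6 @ bar 5 tick 3 v(0, 2): closes on M3
  -> R6 @ bar 5 tick 3 v(0, 3): closes on M3

(0, 0, R5, (0, 2))
(0, 0, R5, (0, 3))
(1, 0, R1, (0, 1))
(1, 0, R2, (0, 2))
(1, 0, R2, (0, 3))
(1, 0, R2, (1, 2))
(1, 0, R3, (2, 3))
(1, 1, R3, (2, 3))
(1, 2, R3, (2, 3))
(1, 3, R3, (2, 3))
(2, 0, R1, (0, 3))
(2, 0, R2, (0, 1))
(2, 0, R2, (1, 3))
(2, 0, R3, (2, 3))
(2, 1, R3, (2, 3))
(2, 2, R3, (2, 3))
(2, 3, R3, (2, 3))
(3, 0, R2, (0, 3))
(3, 0, R3, (1, 2))
(3, 0, R4, (0, 2))
(3, 1, R3, (1, 2))
(3, 2, R3, (1, 2))
(3, 3, R3, (1, 2))
(4, 0, R8, (0, 2))
(4, 0, R8, (0, 3))
(5, 0, R1, (2, 3))
(5, 0, R2, (0, 1))
(5, 3, R6, (0, 2))
(5, 3, R6, (0, 3))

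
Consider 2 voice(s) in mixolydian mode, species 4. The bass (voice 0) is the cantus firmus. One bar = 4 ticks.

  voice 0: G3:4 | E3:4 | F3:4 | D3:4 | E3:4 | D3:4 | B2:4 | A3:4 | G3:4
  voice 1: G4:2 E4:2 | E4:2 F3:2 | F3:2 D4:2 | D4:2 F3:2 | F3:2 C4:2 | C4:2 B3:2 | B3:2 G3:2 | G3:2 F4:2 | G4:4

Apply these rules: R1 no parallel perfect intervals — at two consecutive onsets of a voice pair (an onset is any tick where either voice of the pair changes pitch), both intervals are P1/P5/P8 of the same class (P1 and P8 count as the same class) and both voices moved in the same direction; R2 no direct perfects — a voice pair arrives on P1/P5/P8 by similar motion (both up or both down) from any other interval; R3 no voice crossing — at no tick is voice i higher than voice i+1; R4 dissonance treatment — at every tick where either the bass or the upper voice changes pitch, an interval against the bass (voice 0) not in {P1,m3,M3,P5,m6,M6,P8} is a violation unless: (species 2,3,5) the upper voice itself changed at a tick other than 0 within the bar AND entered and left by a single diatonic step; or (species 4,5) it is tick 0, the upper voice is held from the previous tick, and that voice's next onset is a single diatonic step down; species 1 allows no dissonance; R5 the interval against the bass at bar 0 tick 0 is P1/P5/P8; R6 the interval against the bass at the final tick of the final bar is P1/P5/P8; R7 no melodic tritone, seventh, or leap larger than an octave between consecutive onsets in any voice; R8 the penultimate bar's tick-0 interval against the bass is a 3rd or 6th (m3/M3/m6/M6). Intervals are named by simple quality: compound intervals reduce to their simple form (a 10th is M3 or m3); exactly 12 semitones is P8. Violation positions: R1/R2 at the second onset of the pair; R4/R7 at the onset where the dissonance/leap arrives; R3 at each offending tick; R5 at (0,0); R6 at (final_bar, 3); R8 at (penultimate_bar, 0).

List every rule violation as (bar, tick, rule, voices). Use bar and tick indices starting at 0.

(1, 2, R4, (0, 1))
(1, 2, R7, (1,))
(4, 0, R4, (0, 1))
(7, 0, R3, (0, 1))
(7, 0, R4, (0, 1))
(7, 0, R7, (0,))
(7, 0, R8, (0, 1))
(7, 1, R3, (0, 1))
(7, 2, R7, (1,))

bar 0: v0=G3 v1=G4 downbeat P8
bar 1: v0=E3 v1=E4 downbeat P8
bar 2: v0=F3 v1=F3 downbeat P1
bar 3: v0=D3 v1=D4 downbeat P8
bar 4: v0=E3 v1=F3 downbeat m2
bar 5: v0=D3 v1=C4 downbeat m7
bar 6: v0=B2 v1=B3 downbeat P8
bar 7: v0=A3 v1=G3 downbeat M2
bar 8: v0=G3 v1=G4 downbeat P8
  -> R4 @ bar 1 tick 2 v(0, 1): E3/F3 m2 untreated
  -> R7 @ bar 1 tick 2 v(1,): E4->F3 leap 11st
  -> R4 @ bar 4 tick 0 v(0, 1): E3/F3 m2 untreated
  -> R3 @ bar 7 tick 0 v(0, 1): A3 above G3
  -> R4 @ bar 7 tick 0 v(0, 1): A3/G3 M2 untreated
  -> R7 @ bar 7 tick 0 v(0,): B2->A3 leap 10st
  -> R8 @ bar 7 tick 0 v(0, 1): penult M2 not 3rd/6th
  -> R3 @ bar 7 tick 1 v(0, 1): A3 above G3
  -> R7 @ bar 7 tick 2 v(1,): G3->F4 leap 10st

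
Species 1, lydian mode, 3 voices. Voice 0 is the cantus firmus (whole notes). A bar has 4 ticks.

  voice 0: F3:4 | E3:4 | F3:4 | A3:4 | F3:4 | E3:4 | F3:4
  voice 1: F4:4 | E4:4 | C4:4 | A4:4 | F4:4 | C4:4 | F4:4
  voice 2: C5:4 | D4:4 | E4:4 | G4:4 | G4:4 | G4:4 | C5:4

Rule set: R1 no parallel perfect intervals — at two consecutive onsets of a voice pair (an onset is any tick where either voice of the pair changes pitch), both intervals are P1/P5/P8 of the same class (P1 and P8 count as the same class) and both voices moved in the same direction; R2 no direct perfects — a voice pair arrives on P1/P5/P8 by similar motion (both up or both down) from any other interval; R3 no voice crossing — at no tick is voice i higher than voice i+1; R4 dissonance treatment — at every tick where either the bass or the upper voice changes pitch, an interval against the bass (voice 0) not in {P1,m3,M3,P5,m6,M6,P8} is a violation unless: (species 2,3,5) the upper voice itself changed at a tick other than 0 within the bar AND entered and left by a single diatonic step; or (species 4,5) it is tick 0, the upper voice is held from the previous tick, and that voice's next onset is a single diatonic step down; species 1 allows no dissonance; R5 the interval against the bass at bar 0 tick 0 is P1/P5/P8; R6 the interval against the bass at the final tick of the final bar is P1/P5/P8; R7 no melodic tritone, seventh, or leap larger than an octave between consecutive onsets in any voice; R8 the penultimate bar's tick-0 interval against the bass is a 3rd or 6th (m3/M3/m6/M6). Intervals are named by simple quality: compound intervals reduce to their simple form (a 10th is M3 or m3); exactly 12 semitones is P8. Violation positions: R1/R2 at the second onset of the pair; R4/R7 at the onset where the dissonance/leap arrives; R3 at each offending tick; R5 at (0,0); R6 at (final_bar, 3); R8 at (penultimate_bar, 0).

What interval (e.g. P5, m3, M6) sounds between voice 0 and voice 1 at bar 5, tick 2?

m6

voice 0=E3 voice 1=C4 -> m6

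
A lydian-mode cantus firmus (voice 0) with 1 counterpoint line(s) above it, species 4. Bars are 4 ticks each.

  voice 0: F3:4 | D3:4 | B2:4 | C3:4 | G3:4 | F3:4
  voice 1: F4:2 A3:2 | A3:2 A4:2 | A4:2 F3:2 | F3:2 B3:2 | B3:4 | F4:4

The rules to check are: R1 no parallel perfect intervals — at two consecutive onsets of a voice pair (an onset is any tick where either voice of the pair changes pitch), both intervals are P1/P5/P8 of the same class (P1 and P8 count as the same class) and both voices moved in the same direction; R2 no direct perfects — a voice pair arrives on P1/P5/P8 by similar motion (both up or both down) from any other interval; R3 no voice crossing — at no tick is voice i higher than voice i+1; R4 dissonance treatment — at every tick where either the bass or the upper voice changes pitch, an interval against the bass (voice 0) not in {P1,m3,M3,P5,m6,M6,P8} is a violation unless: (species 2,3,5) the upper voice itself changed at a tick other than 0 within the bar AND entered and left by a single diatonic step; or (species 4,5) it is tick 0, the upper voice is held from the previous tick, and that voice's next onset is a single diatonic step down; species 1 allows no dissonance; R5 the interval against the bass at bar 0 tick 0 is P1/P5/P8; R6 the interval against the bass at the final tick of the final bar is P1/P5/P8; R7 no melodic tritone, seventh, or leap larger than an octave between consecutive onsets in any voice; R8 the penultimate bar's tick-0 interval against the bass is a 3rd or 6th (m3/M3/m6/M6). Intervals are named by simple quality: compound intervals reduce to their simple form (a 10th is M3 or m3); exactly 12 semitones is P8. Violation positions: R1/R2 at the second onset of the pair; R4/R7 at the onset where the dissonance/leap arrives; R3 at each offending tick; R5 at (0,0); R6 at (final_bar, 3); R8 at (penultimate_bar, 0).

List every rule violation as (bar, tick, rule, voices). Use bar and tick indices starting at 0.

bar 0: v0=F3 v1=F4 downbeat P8
bar 1: v0=D3 v1=A3 downbeat P5
bar 2: v0=B2 v1=A4 downbeat m7
bar 3: v0=C3 v1=F3 downbeat P4
bar 4: v0=G3 v1=B3 downbeat M3
bar 5: v0=F3 v1=F4 downbeat P8
  -> R4 @ bar 2 tick 0 v(0, 1): B2/A4 m7 untreated
  -> R4 @ bar 2 tick 2 v(0, 1): B2/F3 TT untreated
  -> R7 @ bar 2 tick 2 v(1,): A4->F3 leap 16st
  -> R4 @ bar 3 tick 0 v(0, 1): C3/F3 P4 untreated
  -> R4 @ bar 3 tick 2 v(0, 1): C3/B3 M7 untreated
  -> R7 @ bar 3 tick 2 v(1,): F3->B3 leap 6st
  -> R7 @ bar 5 tick 0 v(1,): B3->F4 leap 6st

(2, 0, R4, (0, 1))
(2, 2, R4, (0, 1))
(2, 2, R7, (1,))
(3, 0, R4, (0, 1))
(3, 2, R4, (0, 1))
(3, 2, R7, (1,))
(5, 0, R7, (1,))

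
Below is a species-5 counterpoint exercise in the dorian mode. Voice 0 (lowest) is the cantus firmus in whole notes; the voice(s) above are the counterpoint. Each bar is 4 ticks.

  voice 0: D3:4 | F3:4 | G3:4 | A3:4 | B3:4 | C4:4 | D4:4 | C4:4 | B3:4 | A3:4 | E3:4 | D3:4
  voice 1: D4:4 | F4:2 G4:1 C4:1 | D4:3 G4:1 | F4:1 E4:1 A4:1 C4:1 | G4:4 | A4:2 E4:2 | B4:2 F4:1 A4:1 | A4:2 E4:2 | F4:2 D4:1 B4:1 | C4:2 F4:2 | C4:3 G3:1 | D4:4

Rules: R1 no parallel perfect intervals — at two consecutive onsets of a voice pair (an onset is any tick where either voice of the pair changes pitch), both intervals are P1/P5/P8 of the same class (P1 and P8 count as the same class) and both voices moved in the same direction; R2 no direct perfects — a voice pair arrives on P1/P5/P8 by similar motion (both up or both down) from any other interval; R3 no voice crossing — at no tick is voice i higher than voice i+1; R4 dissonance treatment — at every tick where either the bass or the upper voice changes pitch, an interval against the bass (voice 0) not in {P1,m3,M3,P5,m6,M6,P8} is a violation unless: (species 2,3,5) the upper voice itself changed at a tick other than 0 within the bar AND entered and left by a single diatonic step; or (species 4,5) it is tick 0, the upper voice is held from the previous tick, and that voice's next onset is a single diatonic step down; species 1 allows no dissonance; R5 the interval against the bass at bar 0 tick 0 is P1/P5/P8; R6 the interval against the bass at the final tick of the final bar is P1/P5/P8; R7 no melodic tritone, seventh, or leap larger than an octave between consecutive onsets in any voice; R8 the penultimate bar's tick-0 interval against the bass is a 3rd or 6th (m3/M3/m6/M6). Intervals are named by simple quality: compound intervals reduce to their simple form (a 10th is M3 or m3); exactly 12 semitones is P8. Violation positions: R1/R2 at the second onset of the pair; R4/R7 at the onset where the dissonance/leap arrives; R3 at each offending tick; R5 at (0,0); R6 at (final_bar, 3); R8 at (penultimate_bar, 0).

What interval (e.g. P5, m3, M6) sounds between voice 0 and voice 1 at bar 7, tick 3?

voice 0=C4 voice 1=E4 -> M3

M3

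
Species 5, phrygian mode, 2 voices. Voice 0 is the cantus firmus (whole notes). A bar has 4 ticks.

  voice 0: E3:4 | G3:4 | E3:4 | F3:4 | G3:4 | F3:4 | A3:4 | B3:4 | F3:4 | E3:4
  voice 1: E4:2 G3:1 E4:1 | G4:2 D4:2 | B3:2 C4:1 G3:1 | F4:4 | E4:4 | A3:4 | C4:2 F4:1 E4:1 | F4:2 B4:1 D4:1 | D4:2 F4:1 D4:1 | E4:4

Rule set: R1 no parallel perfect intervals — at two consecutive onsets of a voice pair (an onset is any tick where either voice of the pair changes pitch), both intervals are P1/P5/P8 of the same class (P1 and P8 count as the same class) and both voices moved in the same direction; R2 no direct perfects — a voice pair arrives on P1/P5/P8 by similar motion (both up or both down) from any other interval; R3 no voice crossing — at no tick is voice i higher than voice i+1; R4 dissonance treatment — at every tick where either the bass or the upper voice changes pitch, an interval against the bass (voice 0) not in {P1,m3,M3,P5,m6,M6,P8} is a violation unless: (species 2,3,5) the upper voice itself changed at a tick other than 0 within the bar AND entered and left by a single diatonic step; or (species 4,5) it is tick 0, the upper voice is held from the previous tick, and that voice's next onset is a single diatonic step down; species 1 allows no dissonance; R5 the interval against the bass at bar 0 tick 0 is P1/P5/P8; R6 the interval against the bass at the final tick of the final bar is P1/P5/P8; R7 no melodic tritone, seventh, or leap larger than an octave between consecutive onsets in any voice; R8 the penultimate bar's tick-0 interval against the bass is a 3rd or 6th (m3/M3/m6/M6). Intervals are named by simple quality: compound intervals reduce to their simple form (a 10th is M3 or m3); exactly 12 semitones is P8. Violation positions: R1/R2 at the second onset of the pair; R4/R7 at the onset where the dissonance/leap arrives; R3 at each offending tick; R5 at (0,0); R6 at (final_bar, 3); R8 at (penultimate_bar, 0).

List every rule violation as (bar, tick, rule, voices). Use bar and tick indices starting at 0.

(1, 0, R1, (0, 1))
(2, 0, R1, (0, 1))
(3, 0, R2, (0, 1))
(3, 0, R7, (1,))
(7, 0, R4, (0, 1))
(7, 2, R7, (1,))
(8, 0, R7, (0,))

bar 0: v0=E3 v1=E4 downbeat P8
bar 1: v0=G3 v1=G4 downbeat P8
bar 2: v0=E3 v1=B3 downbeat P5
bar 3: v0=F3 v1=F4 downbeat P8
bar 4: v0=G3 v1=E4 downbeat M6
bar 5: v0=F3 v1=A3 downbeat M3
bar 6: v0=A3 v1=C4 downbeat m3
bar 7: v0=B3 v1=F4 downbeat TT
bar 8: v0=F3 v1=D4 downbeat M6
bar 9: v0=E3 v1=E4 downbeat P8
  -> R1 @ bar 1 tick 0 v(0, 1): E3/E4 P8 -> G3/G4 P8 similar
  -> R1 @ bar 2 tick 0 v(0, 1): G3/D4 P5 -> E3/B3 P5 similar
  -> R2 @ bar 3 tick 0 v(0, 1): E3/G3 m3 -> F3/F4 P8 similar
  -> R7 @ bar 3 tick 0 v(1,): G3->F4 leap 10st
  -> R4 @ bar 7 tick 0 v(0, 1): B3/F4 TT untreated
  -> R7 @ bar 7 tick 2 v(1,): F4->B4 leap 6st
  -> R7 @ bar 8 tick 0 v(0,): B3->F3 leap 6st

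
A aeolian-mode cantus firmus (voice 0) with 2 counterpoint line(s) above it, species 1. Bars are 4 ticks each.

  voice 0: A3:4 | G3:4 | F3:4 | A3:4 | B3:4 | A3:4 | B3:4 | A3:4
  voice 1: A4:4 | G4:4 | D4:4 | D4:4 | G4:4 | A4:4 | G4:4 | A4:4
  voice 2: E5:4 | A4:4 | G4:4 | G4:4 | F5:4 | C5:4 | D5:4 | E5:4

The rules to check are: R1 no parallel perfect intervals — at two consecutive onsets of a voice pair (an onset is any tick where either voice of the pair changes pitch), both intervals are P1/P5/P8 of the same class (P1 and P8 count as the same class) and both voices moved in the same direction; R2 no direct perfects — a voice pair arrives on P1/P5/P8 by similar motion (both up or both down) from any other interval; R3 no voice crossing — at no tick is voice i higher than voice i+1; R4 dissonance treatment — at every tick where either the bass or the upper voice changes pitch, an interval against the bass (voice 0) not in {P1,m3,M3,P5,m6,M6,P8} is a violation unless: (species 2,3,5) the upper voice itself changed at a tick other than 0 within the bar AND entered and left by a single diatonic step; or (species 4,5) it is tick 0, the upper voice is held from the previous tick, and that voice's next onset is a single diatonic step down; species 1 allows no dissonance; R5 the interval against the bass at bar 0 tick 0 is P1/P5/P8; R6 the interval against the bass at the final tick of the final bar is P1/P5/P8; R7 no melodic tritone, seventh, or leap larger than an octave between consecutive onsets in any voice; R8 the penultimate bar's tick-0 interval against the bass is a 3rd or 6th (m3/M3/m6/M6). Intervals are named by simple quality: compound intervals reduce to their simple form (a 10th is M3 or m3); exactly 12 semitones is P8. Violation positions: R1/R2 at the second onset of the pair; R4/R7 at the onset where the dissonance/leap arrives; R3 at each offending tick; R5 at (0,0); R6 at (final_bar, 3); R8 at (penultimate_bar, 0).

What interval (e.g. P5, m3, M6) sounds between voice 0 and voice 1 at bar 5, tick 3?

P8

voice 0=A3 voice 1=A4 -> P8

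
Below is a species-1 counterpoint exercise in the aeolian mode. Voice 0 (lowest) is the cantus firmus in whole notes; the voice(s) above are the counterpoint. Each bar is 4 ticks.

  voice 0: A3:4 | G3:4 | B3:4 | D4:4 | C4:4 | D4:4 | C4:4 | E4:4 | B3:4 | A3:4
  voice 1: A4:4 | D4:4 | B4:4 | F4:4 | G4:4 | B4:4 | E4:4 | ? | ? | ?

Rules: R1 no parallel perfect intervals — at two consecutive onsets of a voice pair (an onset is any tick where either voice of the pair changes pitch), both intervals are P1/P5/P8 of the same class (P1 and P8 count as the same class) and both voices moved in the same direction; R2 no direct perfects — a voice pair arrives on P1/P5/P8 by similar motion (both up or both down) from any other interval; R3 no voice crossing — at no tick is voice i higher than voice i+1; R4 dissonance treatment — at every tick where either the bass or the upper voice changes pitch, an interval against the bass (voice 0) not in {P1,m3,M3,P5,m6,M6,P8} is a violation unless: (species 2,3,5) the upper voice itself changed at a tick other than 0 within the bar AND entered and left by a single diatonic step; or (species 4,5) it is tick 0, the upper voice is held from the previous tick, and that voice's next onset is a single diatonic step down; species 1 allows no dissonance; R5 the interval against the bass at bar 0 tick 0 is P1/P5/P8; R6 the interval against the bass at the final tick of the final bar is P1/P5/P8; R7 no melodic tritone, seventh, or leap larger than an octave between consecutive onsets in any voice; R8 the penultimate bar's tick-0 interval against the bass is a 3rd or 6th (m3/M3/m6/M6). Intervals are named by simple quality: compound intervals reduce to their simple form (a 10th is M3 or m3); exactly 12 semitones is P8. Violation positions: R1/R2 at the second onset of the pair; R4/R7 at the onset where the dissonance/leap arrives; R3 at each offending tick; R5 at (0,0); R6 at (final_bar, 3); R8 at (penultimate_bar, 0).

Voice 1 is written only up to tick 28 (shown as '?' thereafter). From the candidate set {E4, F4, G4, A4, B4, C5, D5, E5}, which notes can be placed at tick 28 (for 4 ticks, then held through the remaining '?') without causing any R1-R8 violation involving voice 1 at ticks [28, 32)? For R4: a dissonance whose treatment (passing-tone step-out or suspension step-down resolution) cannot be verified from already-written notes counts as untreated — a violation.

E4: legal
F4: violates R4
G4: legal
A4: violates R4
B4: violates R2
C5: legal
D5: violates R4,R7
E5: violates R2

{C5, E4, G4}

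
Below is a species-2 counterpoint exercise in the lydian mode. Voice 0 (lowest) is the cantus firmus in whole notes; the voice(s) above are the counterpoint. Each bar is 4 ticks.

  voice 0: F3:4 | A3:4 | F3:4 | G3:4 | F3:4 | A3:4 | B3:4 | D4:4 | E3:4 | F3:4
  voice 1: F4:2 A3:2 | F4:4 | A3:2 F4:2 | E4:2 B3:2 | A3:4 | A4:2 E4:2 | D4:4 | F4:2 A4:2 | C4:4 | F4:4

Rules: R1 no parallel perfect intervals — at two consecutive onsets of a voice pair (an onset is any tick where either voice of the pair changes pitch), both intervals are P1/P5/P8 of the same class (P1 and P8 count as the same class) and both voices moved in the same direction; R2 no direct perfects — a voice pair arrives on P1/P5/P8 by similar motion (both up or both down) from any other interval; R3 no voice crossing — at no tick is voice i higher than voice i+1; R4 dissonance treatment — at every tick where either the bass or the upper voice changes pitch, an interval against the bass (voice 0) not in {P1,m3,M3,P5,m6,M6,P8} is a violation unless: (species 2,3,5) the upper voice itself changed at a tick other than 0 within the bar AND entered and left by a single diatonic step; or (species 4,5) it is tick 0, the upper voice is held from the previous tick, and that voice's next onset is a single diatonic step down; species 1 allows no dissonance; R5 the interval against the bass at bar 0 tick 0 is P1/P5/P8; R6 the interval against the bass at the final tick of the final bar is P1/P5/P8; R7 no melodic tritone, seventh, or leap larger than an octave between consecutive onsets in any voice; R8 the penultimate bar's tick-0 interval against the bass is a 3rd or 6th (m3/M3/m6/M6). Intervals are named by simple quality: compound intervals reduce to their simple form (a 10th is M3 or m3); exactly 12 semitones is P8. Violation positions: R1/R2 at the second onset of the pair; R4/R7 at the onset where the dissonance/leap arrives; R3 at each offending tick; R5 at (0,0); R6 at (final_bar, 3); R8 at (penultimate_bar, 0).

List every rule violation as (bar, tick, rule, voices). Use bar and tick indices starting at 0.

bar 0: v0=F3 v1=F4 downbeat P8
bar 1: v0=A3 v1=F4 downbeat m6
bar 2: v0=F3 v1=A3 downbeat M3
bar 3: v0=G3 v1=E4 downbeat M6
bar 4: v0=F3 v1=A3 downbeat M3
bar 5: v0=A3 v1=A4 downbeat P8
bar 6: v0=B3 v1=D4 downbeat m3
bar 7: v0=D4 v1=F4 downbeat m3
bar 8: v0=E3 v1=C4 downbeat m6
bar 9: v0=F3 v1=F4 downbeat P8
  -> R2 @ bar 5 tick 0 v(0, 1): F3/A3 M3 -> A3/A4 P8 similar
  -> R7 @ bar 8 tick 0 v(0,): D4->E3 leap 10st
  -> R2 @ bar 9 tick 0 v(0, 1): E3/C4 m6 -> F3/F4 P8 similar

(5, 0, R2, (0, 1))
(8, 0, R7, (0,))
(9, 0, R2, (0, 1))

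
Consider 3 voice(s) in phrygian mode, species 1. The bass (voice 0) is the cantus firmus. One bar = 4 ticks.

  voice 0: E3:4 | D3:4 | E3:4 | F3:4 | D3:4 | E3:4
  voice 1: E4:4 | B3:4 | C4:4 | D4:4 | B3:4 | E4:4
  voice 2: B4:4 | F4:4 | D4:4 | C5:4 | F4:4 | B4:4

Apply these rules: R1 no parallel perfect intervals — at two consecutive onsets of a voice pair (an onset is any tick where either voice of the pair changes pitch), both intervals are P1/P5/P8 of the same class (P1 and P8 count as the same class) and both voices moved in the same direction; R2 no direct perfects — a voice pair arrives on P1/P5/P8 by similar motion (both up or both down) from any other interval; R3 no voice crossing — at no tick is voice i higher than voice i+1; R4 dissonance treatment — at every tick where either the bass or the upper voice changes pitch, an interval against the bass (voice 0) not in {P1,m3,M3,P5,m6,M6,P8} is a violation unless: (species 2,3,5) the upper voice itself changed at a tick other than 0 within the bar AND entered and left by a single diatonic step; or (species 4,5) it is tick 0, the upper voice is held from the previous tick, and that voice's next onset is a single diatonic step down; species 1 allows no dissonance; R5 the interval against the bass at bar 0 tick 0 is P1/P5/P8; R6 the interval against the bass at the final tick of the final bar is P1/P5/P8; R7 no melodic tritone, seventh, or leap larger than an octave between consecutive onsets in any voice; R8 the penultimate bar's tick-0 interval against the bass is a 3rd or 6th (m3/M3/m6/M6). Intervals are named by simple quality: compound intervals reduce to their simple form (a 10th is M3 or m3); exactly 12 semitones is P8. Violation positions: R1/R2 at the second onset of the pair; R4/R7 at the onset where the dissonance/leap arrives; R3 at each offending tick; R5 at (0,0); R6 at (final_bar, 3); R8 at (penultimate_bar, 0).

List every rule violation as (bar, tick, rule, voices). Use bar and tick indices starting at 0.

bar 0: v0=E3 v1=E4 v2=B4 downbeat P5
bar 1: v0=D3 v1=B3 v2=F4 downbeat m3
bar 2: v0=E3 v1=C4 v2=D4 downbeat m7
bar 3: v0=F3 v1=D4 v2=C5 downbeat P5
bar 4: v0=D3 v1=B3 v2=F4 downbeat m3
bar 5: v0=E3 v1=E4 v2=B4 downbeat P5
  -> R7 @ bar 1 tick 0 v(2,): B4->F4 leap 6st
  -> R4 @ bar 2 tick 0 v(0, 2): E3/D4 m7 untreated
  -> R2 @ bar 3 tick 0 v(0, 2): E3/D4 m7 -> F3/C5 P5 similar
  -> R7 @ bar 3 tick 0 v(2,): D4->C5 leap 10st
  -> R2 @ bar 5 tick 0 v(0, 1): D3/B3 M6 -> E3/E4 P8 similar
  -> R2 @ bar 5 tick 0 v(0, 2): D3/F4 m3 -> E3/B4 P5 similar
  -> R2 @ bar 5 tick 0 v(1, 2): B3/F4 TT -> E4/B4 P5 similar
  -> R7 @ bar 5 tick 0 v(2,): F4->B4 leap 6st

(1, 0, R7, (2,))
(2, 0, R4, (0, 2))
(3, 0, R2, (0, 2))
(3, 0, R7, (2,))
(5, 0, R2, (0, 1))
(5, 0, R2, (0, 2))
(5, 0, R2, (1, 2))
(5, 0, R7, (2,))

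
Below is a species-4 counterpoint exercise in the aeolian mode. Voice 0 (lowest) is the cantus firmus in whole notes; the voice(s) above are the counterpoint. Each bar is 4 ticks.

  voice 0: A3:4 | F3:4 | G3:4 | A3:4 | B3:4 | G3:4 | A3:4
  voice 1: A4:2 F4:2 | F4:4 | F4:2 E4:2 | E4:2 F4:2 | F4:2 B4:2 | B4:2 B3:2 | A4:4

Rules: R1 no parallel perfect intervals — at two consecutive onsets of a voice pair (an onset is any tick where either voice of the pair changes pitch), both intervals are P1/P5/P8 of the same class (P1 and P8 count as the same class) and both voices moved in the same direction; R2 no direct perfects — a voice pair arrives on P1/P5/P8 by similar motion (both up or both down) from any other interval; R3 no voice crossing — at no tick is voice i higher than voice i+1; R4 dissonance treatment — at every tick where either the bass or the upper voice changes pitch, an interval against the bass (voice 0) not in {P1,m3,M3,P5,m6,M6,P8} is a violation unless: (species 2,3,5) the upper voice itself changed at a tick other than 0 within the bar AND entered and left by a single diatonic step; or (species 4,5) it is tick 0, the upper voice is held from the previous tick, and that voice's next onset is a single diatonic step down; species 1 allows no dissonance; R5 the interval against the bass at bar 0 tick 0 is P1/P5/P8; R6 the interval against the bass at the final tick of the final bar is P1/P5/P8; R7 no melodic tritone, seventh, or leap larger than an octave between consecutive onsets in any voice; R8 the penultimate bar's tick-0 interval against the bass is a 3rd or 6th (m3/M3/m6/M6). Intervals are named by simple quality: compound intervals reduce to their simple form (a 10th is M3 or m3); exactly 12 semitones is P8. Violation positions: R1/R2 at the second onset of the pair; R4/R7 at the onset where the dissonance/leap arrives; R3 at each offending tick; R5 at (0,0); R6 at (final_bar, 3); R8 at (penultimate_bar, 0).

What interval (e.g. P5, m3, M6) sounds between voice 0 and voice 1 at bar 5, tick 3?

voice 0=G3 voice 1=B3 -> M3

M3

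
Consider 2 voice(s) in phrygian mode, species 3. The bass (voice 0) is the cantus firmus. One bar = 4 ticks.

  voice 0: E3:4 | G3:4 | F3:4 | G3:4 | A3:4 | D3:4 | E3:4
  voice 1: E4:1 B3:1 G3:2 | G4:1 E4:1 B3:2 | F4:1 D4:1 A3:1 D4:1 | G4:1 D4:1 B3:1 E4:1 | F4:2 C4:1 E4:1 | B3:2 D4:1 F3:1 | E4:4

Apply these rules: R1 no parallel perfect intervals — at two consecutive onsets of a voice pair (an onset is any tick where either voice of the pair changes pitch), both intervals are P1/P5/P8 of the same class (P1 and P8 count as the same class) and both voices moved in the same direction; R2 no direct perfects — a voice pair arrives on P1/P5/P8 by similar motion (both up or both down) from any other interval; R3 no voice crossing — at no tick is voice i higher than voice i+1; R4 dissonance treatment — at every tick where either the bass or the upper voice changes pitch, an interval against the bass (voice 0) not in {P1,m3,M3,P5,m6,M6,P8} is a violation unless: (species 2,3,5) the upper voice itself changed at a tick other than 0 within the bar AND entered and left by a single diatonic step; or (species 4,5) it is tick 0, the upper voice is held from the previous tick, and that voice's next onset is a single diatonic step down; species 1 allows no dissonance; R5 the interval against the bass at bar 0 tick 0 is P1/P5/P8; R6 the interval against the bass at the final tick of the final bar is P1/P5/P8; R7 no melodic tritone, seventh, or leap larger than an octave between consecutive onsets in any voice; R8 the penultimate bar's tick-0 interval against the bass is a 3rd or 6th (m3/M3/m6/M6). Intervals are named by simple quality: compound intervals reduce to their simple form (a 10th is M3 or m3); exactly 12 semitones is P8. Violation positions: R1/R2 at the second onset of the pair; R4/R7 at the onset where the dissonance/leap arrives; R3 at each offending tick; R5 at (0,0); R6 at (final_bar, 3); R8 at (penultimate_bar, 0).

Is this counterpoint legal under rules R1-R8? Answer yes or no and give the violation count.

bar 0: v0=E3 v1=E4 (P8)
bar 1: v0=G3 v1=G4 (P8)
bar 2: v0=F3 v1=F4 (P8)
bar 3: v0=G3 v1=G4 (P8)
bar 4: v0=A3 v1=F4 (m6)
bar 5: v0=D3 v1=B3 (M6)
bar 6: v0=E3 v1=E4 (P8)
  R2 @ bar1.0: E3/G3 m3 -> G3/G4 P8 similar
  R7 @ bar2.0: B3->F4 leap 6st
  R2 @ bar3.0: F3/D4 M6 -> G3/G4 P8 similar
  R2 @ bar6.0: D3/F3 m3 -> E3/E4 P8 similar
  R7 @ bar6.0: F3->E4 leap 11st

No (5 violations)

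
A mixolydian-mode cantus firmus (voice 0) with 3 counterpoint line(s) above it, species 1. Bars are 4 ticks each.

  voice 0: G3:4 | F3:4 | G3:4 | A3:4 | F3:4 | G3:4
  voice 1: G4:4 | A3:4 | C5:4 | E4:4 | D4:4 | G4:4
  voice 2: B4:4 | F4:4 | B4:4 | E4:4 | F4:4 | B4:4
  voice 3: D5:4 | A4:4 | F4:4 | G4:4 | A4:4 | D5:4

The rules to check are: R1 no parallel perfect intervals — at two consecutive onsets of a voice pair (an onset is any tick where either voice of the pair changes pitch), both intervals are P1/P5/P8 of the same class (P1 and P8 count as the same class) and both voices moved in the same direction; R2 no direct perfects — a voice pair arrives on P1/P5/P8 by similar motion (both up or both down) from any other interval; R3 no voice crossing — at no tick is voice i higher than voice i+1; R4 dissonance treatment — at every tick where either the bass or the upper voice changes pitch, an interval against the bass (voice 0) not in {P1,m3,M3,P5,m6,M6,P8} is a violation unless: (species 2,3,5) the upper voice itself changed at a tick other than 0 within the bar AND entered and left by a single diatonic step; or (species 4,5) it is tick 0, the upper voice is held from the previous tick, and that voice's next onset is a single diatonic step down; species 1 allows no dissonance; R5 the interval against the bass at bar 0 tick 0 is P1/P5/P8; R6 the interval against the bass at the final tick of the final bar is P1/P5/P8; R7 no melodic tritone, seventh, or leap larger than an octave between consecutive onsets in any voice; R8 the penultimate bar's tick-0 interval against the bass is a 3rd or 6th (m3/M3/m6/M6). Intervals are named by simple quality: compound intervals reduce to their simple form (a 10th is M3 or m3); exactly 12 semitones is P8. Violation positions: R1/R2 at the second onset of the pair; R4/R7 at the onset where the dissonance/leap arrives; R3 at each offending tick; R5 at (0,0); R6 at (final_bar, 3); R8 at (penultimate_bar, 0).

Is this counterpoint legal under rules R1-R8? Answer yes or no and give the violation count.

No (25 violations)

bar 0: v0=G3 v1=G4 v2=B4 v3=D5 (P5)
bar 1: v0=F3 v1=A3 v2=F4 v3=A4 (M3)
bar 2: v0=G3 v1=C5 v2=B4 v3=F4 (m7)
bar 3: v0=A3 v1=E4 v2=E4 v3=G4 (m7)
bar 4: v0=F3 v1=D4 v2=F4 v3=A4 (M3)
bar 5: v0=G3 v1=G4 v2=B4 v3=D5 (P5)
  R5 @ bar0.0: opens on M3
  R2 @ bar1.0: G3/B4 M3 -> F3/F4 P8 similar
  R2 @ bar1.0: G4/D5 P5 -> A3/A4 P8 similar
  R7 @ bar1.0: G4->A3 leap 10st
  R7 @ bar1.0: B4->F4 leap 6st
  R3 @ bar2.0: C5 above B4
  R3 @ bar2.0: B4 above F4
  R4 @ bar2.0: G3/C5 P4 untreated
  R4 @ bar2.0: G3/F4 m7 untreated
  R7 @ bar2.0: A3->C5 leap 15st
  R7 @ bar2.0: F4->B4 leap 6st
  R3 @ bar2.1: C5 above B4
  R3 @ bar2.1: B4 above F4
  R3 @ bar2.2: C5 above B4
  R3 @ bar2.2: B4 above F4
  R3 @ bar2.3: C5 above B4
  R3 @ bar2.3: B4 above F4
  R2 @ bar3.0: C5/B4 m2 -> E4/E4 P1 similar
  R4 @ bar3.0: A3/G4 m7 untreated
  R8 @ bar4.0: penult P8 not 3rd/6th
  R1 @ bar5.0: D4/A4 P5 -> G4/D5 P5 similar
  R2 @ bar5.0: F3/D4 M6 -> G3/G4 P8 similar
  R2 @ bar5.0: F3/A4 M3 -> G3/D5 P5 similar
  R7 @ bar5.0: F4->B4 leap 6st
  R6 @ bar5.3: closes on M3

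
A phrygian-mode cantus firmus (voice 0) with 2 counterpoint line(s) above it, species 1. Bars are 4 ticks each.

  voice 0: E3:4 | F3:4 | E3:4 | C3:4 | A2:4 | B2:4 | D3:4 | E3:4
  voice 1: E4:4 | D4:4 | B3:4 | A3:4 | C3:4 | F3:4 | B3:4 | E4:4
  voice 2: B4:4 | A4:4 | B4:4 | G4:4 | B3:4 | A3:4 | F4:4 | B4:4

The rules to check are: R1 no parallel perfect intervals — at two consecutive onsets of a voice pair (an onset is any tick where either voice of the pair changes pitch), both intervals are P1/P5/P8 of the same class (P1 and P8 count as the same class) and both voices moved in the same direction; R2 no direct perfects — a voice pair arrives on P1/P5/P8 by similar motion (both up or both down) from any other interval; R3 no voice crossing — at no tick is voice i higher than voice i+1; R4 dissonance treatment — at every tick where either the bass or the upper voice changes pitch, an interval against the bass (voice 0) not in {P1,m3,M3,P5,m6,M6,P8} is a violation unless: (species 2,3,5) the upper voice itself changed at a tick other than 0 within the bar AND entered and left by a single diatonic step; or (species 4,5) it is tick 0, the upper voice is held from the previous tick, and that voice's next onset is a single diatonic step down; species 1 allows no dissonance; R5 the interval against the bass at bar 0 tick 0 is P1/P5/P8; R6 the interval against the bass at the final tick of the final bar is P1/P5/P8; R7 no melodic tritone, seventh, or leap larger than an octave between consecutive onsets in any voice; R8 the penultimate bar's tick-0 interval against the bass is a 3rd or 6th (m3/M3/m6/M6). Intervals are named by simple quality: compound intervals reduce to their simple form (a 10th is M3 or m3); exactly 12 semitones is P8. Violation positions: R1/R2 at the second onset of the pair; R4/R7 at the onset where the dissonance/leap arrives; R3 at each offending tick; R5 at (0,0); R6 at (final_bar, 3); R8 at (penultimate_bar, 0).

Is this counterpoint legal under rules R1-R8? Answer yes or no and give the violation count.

No (11 violations)

bar 0: v0=E3 v1=E4 v2=B4 (P5)
bar 1: v0=F3 v1=D4 v2=A4 (M3)
bar 2: v0=E3 v1=B3 v2=B4 (P5)
bar 3: v0=C3 v1=A3 v2=G4 (P5)
bar 4: v0=A2 v1=C3 v2=B3 (M2)
bar 5: v0=B2 v1=F3 v2=A3 (m7)
bar 6: v0=D3 v1=B3 v2=F4 (m3)
bar 7: v0=E3 v1=E4 v2=B4 (P5)
  R1 @ bar1.0: E4/B4 P5 -> D4/A4 P5 similar
  R2 @ bar2.0: F3/D4 M6 -> E3/B3 P5 similar
  R1 @ bar3.0: E3/B4 P5 -> C3/G4 P5 similar
  R4 @ bar4.0: A2/B3 M2 untreated
  R4 @ bar5.0: B2/F3 TT untreated
  R4 @ bar5.0: B2/A3 m7 untreated
  R7 @ bar6.0: F3->B3 leap 6st
  R2 @ bar7.0: D3/B3 M6 -> E3/E4 P8 similar
  R2 @ bar7.0: D3/F4 m3 -> E3/B4 P5 similar
  R2 @ bar7.0: B3/F4 TT -> E4/B4 P5 similar
  R7 @ bar7.0: F4->B4 leap 6st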